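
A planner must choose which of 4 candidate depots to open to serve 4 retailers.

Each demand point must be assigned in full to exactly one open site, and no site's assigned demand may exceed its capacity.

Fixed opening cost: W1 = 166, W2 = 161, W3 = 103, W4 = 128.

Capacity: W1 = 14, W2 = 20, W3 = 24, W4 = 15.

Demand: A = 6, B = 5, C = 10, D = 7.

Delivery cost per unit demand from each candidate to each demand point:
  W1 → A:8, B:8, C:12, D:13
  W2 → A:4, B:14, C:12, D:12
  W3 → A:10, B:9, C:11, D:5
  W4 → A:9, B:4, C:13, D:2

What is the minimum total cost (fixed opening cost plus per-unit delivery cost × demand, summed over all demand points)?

435

Open {W3, W4}; cheapest assignment that respects the capacities:
  W3 (cap 24, load 16): A, C — cost 6×10 + 10×11 = 170
  W4 (cap 15, load 12): B, D — cost 5×4 + 7×2 = 34
  Shipping 204, fixed 231 → total 435.
  Any other capacity-feasible assignment to {W3, W4} ships for at least 204.
Compare {W2, W4}: its best feasible assignment gives total 467.
Compare {W2, W3}: its best feasible assignment gives total 478.
Every other set of open sites that can feasibly serve all demand totals ≥ 467 even under its best assignment. Minimum: 435.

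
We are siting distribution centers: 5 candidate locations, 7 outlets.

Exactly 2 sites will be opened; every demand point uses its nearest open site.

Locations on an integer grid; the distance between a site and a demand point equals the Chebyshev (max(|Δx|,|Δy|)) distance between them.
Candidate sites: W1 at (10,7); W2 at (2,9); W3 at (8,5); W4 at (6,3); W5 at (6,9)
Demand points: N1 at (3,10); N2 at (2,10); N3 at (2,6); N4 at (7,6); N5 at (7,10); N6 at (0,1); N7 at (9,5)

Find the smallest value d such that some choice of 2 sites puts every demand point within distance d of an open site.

6

Open {W2, W4}.
  Farthest demand point is N6 at distance 6 (to W4); all others are ≤ 6.
With {W3, W4} the worst case is 6.
With {W4, W5} the worst case is 6.
No size-2 selection achieves below 6.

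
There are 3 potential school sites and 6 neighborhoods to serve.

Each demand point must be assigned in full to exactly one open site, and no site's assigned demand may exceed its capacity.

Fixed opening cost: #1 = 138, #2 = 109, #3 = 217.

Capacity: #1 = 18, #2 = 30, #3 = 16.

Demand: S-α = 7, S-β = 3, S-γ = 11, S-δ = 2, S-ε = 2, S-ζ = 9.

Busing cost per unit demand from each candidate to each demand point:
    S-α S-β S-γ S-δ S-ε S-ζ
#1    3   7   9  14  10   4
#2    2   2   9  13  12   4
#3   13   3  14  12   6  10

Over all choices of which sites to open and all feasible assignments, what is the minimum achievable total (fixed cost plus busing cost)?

448

Open {#1, #2}; cheapest assignment that respects the capacities:
  #1 (cap 18, load 13): S-γ, S-ε — cost 11×9 + 2×10 = 119
  #2 (cap 30, load 21): S-α, S-β, S-δ, S-ζ — cost 7×2 + 3×2 + 2×13 + 9×4 = 82
  Shipping 201, fixed 247 → total 448.
  Any other capacity-feasible assignment to {#1, #2} ships for at least 201.
Compare {#2, #3}: its best feasible assignment gives total 517.
Compare {#1, #3}: its best feasible assignment gives total 610.
Every other set of open sites that can feasibly serve all demand totals ≥ 517 even under its best assignment. Minimum: 448.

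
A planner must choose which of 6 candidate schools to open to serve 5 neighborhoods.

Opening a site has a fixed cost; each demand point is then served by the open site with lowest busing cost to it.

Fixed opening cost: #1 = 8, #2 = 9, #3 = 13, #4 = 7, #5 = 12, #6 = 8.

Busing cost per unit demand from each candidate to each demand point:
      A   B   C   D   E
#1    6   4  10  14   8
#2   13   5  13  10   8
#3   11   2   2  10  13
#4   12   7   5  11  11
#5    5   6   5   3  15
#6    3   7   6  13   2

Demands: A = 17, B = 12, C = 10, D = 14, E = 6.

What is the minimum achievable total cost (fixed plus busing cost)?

Open {#3, #5, #6}: assign each demand point to its cheapest open site.
  A→#6 17×3=51, B→#3 12×2=24, C→#3 10×2=20, D→#5 14×3=42, E→#6 6×2=12
  busing cost 149, fixed 33 → total 182.
Compare {#3, #4, #5, #6}: busing cost 149 + fixed 40 = 189.
Compare {#1, #3, #5, #6}: busing cost 149 + fixed 41 = 190.
Compare {#2, #3, #5, #6}: busing cost 149 + fixed 42 = 191.
All other subsets cost ≥ 189. Minimum total cost: 182.

182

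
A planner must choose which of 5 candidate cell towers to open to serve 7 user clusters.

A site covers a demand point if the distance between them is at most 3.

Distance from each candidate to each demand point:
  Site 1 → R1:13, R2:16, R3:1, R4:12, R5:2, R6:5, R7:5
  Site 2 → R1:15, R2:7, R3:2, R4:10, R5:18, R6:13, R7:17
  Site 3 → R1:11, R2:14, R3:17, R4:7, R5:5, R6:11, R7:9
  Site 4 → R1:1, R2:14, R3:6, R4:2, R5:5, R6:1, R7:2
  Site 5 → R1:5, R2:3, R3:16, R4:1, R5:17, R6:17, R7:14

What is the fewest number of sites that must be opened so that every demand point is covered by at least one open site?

Coverage sets (demand points within 3 of each site):
  Site 1: {R3, R5}
  Site 2: {R3}
  Site 3: {}
  Site 4: {R1, R4, R6, R7}
  Site 5: {R2, R4}
No 2 sites suffice: every size-2 union leaves at least one demand point uncovered.
But {Site 1, Site 4, Site 5} covers everything, so the minimum is 3.

3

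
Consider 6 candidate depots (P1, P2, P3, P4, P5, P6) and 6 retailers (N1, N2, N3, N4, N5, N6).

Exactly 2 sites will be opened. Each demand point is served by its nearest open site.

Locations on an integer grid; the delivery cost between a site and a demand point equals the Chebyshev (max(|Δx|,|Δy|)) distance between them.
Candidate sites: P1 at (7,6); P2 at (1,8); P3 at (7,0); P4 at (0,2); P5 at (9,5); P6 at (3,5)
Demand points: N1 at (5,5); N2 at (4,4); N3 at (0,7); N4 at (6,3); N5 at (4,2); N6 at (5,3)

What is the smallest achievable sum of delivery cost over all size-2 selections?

Open {P2, P6}.
  N1→P6 2, N2→P6 1, N3→P2 1, N4→P6 3, N5→P6 3, N6→P6 2  ⇒ total 12.
Compare {P1, P6}: total 14.
Compare {P3, P6}: total 14.
No size-2 selection does better; minimum is 12.

12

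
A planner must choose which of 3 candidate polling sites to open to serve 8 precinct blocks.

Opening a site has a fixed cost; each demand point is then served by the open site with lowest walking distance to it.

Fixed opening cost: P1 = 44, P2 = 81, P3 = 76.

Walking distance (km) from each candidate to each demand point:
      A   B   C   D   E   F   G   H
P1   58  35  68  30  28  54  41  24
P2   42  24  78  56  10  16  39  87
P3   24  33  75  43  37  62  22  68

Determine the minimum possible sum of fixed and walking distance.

Open {P1, P2}: assign each demand point to its cheapest open site.
  A→P2 42, B→P2 24, C→P1 68, D→P1 30, E→P2 10, F→P2 16, G→P2 39, H→P1 24
  walking distance 253, fixed 125 → total 378.
Compare {P1}: walking distance 338 + fixed 44 = 382.
Compare {P1, P3}: walking distance 283 + fixed 120 = 403.
Compare {P1, P2, P3}: walking distance 218 + fixed 201 = 419.
All other subsets cost ≥ 382. Minimum total cost: 378.

378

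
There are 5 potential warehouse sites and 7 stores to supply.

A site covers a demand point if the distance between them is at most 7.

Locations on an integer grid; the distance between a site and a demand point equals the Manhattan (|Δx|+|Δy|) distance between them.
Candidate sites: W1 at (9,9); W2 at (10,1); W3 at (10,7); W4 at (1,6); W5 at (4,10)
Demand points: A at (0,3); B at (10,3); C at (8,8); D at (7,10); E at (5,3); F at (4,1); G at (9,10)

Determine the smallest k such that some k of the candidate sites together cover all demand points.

Coverage sets (demand points within 7 of each site):
  W1: {B, C, D, G}
  W2: {B, E, F}
  W3: {B, C, D, G}
  W4: {A, E}
  W5: {C, D, G}
No 2 sites suffice: every size-2 union leaves at least one demand point uncovered.
But {W1, W2, W4} covers everything, so the minimum is 3.

3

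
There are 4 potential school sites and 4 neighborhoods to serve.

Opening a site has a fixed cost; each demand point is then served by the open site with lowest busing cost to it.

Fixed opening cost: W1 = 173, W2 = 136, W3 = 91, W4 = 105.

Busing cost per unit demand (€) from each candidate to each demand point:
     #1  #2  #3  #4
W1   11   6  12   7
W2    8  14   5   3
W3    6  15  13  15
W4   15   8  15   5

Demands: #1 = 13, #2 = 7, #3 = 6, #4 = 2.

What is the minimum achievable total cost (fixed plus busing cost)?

374

Open {W2}: assign each demand point to its cheapest open site.
  #1→W2 13×8=104, #2→W2 7×14=98, #3→W2 6×5=30, #4→W2 2×3=6
  busing cost 238, fixed 136 → total 374.
Compare {W3}: busing cost 291 + fixed 91 = 382.
Compare {W3, W4}: busing cost 222 + fixed 196 = 418.
Compare {W2, W4}: busing cost 196 + fixed 241 = 437.
All other subsets cost ≥ 382. Minimum total cost: 374.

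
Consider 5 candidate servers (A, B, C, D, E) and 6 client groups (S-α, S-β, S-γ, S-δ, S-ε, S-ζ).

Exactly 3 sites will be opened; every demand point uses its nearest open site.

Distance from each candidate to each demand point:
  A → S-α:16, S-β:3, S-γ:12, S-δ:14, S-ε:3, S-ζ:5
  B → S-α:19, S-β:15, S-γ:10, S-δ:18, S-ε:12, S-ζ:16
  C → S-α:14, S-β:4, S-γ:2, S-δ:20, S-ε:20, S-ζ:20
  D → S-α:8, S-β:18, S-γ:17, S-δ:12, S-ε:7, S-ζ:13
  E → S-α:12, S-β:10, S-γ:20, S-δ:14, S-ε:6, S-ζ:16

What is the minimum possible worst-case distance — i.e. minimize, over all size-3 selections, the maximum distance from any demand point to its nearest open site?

Open {A, B, D}.
  Farthest demand point is S-δ at distance 12 (to D); all others are ≤ 12.
With {A, C, D} the worst case is 12.
With {A, D, E} the worst case is 12.
No size-3 selection achieves below 12.

12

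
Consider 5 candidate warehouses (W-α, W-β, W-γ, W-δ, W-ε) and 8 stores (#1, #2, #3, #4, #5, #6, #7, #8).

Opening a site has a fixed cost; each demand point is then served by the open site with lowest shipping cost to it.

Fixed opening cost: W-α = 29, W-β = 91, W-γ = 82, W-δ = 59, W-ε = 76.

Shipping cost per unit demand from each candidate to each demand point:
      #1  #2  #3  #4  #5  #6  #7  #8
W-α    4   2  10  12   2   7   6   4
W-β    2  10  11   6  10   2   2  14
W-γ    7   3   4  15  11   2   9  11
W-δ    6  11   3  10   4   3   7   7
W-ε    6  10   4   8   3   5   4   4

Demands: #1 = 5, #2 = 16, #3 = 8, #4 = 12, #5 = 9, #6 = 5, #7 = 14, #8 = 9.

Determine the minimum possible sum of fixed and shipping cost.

406

Open {W-α, W-β}: assign each demand point to its cheapest open site.
  #1→W-β 5×2=10, #2→W-α 16×2=32, #3→W-α 8×10=80, #4→W-β 12×6=72, #5→W-α 9×2=18, #6→W-β 5×2=10, #7→W-β 14×2=28, #8→W-α 9×4=36
  shipping cost 286, fixed 120 → total 406.
Compare {W-α, W-β, W-δ}: shipping cost 230 + fixed 179 = 409.
Compare {W-α, W-ε}: shipping cost 315 + fixed 105 = 420.
Compare {W-α, W-β, W-ε}: shipping cost 238 + fixed 196 = 434.
All other subsets cost ≥ 409. Minimum total cost: 406.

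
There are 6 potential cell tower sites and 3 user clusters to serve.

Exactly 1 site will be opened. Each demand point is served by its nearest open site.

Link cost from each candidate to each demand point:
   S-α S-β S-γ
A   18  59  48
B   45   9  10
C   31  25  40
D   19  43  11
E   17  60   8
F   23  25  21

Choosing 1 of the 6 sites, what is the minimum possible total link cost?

Open {B}.
  S-α→B 45, S-β→B 9, S-γ→B 10  ⇒ total 64.
Compare {F}: total 69.
Compare {D}: total 73.
No size-1 selection does better; minimum is 64.

64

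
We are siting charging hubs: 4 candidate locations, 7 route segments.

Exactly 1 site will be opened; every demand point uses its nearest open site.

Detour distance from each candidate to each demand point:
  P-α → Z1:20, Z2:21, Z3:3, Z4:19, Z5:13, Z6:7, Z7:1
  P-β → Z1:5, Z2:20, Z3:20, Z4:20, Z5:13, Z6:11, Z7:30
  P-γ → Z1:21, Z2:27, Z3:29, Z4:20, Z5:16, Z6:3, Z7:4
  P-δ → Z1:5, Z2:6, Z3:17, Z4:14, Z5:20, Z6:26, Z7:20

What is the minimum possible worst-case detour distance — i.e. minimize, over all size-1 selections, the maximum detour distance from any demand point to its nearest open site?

21

Open {P-α}.
  Farthest demand point is Z2 at detour distance 21 (to P-α); all others are ≤ 21.
With {P-δ} the worst case is 26.
With {P-γ} the worst case is 29.
No size-1 selection achieves below 21.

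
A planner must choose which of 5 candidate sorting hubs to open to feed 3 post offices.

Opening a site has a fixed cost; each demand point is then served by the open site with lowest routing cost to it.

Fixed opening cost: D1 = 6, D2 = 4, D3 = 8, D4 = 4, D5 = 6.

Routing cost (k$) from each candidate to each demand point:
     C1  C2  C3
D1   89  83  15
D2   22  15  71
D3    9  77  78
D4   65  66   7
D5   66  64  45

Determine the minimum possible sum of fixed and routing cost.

47

Open {D2, D3, D4}: assign each demand point to its cheapest open site.
  C1→D3 9, C2→D2 15, C3→D4 7
  routing cost 31, fixed 16 → total 47.
Compare {D2, D4}: routing cost 44 + fixed 8 = 52.
Compare {D1, D2, D3, D4}: routing cost 31 + fixed 22 = 53.
Compare {D2, D3, D4, D5}: routing cost 31 + fixed 22 = 53.
All other subsets cost ≥ 52. Minimum total cost: 47.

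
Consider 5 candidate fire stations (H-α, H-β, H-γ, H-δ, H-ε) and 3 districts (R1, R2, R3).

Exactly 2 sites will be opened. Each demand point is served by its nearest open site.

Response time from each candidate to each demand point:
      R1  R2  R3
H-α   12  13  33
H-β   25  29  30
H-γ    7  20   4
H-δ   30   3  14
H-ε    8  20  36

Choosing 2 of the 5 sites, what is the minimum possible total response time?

14

Open {H-γ, H-δ}.
  R1→H-γ 7, R2→H-δ 3, R3→H-γ 4  ⇒ total 14.
Compare {H-α, H-γ}: total 24.
Compare {H-δ, H-ε}: total 25.
No size-2 selection does better; minimum is 14.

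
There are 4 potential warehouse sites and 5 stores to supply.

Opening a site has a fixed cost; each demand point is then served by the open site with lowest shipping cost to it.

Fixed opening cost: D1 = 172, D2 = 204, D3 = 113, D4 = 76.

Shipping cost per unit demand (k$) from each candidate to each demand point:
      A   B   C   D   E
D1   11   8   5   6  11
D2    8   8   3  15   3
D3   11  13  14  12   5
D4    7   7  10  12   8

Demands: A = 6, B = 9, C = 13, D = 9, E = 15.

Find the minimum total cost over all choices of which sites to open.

539

Open {D4}: assign each demand point to its cheapest open site.
  A→D4 6×7=42, B→D4 9×7=63, C→D4 13×10=130, D→D4 9×12=108, E→D4 15×8=120
  shipping cost 463, fixed 76 → total 539.
Compare {D2}: shipping cost 339 + fixed 204 = 543.
Compare {D2, D4}: shipping cost 297 + fixed 280 = 577.
Compare {D1, D4}: shipping cost 344 + fixed 248 = 592.
All other subsets cost ≥ 543. Minimum total cost: 539.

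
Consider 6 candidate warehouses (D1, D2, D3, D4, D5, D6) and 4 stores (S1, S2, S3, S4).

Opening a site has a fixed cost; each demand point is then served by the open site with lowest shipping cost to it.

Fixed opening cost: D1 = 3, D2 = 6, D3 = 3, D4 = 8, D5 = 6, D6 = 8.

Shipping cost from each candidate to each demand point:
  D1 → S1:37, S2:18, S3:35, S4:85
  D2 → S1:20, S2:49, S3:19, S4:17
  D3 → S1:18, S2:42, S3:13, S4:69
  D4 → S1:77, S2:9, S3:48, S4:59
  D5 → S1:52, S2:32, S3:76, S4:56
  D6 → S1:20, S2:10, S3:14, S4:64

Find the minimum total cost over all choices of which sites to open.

74

Open {D2, D3, D4}: assign each demand point to its cheapest open site.
  S1→D3 18, S2→D4 9, S3→D3 13, S4→D2 17
  shipping cost 57, fixed 17 → total 74.
Compare {D2, D6}: shipping cost 61 + fixed 14 = 75.
Compare {D2, D3, D6}: shipping cost 58 + fixed 17 = 75.
Compare {D1, D2, D3, D4}: shipping cost 57 + fixed 20 = 77.
All other subsets cost ≥ 75. Minimum total cost: 74.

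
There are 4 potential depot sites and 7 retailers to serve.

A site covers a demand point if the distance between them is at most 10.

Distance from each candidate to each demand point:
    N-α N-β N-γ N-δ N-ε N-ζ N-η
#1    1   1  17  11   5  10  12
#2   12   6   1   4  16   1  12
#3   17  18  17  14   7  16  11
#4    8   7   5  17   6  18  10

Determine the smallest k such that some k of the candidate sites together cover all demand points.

Coverage sets (demand points within 10 of each site):
  #1: {N-α, N-β, N-ε, N-ζ}
  #2: {N-β, N-γ, N-δ, N-ζ}
  #3: {N-ε}
  #4: {N-α, N-β, N-γ, N-ε, N-η}
No single site covers all 7 demand points.
But {#2, #4} covers everything, so the minimum is 2.

2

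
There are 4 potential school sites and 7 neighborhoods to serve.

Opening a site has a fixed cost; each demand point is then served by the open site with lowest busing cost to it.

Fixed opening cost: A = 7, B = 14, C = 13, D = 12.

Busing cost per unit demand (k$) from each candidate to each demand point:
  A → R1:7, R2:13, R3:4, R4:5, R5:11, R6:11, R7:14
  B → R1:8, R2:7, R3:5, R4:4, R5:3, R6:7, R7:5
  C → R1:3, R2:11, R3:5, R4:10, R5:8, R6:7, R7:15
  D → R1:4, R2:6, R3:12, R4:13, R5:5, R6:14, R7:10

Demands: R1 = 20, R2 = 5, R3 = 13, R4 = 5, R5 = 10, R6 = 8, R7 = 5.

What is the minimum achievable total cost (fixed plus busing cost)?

Open {A, B, C}: assign each demand point to its cheapest open site.
  R1→C 20×3=60, R2→B 5×7=35, R3→A 13×4=52, R4→B 5×4=20, R5→B 10×3=30, R6→B 8×7=56, R7→B 5×5=25
  busing cost 278, fixed 34 → total 312.
Compare {B, C}: busing cost 291 + fixed 27 = 318.
Compare {A, B, C, D}: busing cost 273 + fixed 46 = 319.
Compare {B, C, D}: busing cost 286 + fixed 39 = 325.
All other subsets cost ≥ 318. Minimum total cost: 312.

312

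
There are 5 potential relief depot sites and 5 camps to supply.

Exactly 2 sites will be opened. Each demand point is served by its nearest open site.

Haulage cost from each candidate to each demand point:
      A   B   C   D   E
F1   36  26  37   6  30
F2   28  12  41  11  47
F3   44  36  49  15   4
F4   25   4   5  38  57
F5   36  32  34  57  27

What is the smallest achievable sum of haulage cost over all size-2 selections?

53

Open {F3, F4}.
  A→F4 25, B→F4 4, C→F4 5, D→F3 15, E→F3 4  ⇒ total 53.
Compare {F1, F4}: total 70.
Compare {F2, F4}: total 92.
No size-2 selection does better; minimum is 53.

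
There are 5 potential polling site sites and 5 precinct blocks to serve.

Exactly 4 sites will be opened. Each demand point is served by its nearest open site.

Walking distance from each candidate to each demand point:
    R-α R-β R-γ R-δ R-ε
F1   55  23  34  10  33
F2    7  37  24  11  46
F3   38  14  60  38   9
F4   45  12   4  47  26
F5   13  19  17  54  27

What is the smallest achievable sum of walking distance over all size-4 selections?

42

Open {F1, F2, F3, F4}.
  R-α→F2 7, R-β→F4 12, R-γ→F4 4, R-δ→F1 10, R-ε→F3 9  ⇒ total 42.
Compare {F2, F3, F4, F5}: total 43.
Compare {F1, F3, F4, F5}: total 48.
No size-4 selection does better; minimum is 42.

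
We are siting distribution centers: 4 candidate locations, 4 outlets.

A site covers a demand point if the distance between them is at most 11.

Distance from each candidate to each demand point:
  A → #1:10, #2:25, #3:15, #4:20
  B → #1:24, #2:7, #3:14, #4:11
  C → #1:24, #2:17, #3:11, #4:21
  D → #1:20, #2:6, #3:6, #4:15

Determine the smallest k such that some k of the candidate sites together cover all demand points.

3

Coverage sets (demand points within 11 of each site):
  A: {#1}
  B: {#2, #4}
  C: {#3}
  D: {#2, #3}
No 2 sites suffice: every size-2 union leaves at least one demand point uncovered.
But {A, B, C} covers everything, so the minimum is 3.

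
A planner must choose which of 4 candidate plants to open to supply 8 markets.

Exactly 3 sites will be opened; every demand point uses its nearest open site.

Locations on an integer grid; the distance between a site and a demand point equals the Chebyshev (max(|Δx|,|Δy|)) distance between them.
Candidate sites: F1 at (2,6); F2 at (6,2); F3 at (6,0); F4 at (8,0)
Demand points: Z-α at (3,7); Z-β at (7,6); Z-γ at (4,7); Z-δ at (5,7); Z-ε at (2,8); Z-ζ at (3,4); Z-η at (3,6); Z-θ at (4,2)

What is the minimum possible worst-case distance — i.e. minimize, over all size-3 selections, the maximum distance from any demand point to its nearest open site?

Open {F1, F2, F3}.
  Farthest demand point is Z-β at distance 4 (to F2); all others are ≤ 4.
With {F1, F2, F4} the worst case is 4.
With {F1, F3, F4} the worst case is 5.
No size-3 selection achieves below 4.

4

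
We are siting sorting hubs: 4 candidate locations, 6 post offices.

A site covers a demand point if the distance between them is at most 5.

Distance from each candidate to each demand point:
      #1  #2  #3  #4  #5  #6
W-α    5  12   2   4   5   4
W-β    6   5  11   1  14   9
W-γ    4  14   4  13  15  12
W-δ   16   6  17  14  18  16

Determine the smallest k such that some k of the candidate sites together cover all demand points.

2

Coverage sets (demand points within 5 of each site):
  W-α: {#1, #3, #4, #5, #6}
  W-β: {#2, #4}
  W-γ: {#1, #3}
  W-δ: {}
No single site covers all 6 demand points.
But {W-α, W-β} covers everything, so the minimum is 2.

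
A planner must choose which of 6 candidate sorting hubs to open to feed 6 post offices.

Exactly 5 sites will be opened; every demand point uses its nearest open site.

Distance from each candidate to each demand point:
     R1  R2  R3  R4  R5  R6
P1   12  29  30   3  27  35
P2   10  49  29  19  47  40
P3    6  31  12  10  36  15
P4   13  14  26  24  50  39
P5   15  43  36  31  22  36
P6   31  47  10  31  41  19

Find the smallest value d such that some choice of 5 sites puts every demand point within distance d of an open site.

22

Open {P1, P2, P3, P4, P5}.
  Farthest demand point is R5 at distance 22 (to P5); all others are ≤ 22.
With {P1, P2, P4, P5, P6} the worst case is 22.
With {P1, P3, P4, P5, P6} the worst case is 22.
No size-5 selection achieves below 22.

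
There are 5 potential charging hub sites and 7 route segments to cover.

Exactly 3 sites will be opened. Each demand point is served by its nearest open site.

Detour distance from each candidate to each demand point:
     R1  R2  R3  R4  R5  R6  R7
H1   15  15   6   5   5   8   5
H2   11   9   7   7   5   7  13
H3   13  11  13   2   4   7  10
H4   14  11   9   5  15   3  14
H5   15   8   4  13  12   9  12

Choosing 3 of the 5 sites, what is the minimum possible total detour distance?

Open {H1, H3, H5}.
  R1→H3 13, R2→H5 8, R3→H5 4, R4→H3 2, R5→H3 4, R6→H3 7, R7→H1 5  ⇒ total 43.
Compare {H1, H2, H3}: total 44.
Compare {H1, H2, H4}: total 44.
No size-3 selection does better; minimum is 43.

43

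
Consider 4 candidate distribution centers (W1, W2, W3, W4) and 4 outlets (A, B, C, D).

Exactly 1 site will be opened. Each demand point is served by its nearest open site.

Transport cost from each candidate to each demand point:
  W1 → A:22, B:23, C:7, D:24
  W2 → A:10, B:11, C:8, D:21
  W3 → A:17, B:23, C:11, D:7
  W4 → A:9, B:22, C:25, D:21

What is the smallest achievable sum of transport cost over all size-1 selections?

50

Open {W2}.
  A→W2 10, B→W2 11, C→W2 8, D→W2 21  ⇒ total 50.
Compare {W3}: total 58.
Compare {W1}: total 76.
No size-1 selection does better; minimum is 50.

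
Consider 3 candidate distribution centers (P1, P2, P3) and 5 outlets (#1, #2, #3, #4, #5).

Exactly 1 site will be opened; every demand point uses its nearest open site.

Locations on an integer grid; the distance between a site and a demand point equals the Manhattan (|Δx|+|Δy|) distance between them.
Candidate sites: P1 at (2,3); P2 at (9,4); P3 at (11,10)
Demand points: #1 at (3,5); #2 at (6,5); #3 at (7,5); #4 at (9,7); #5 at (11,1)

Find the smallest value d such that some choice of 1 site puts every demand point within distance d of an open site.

Open {P2}.
  Farthest demand point is #1 at distance 7 (to P2); all others are ≤ 7.
With {P1} the worst case is 11.
With {P3} the worst case is 13.
No size-1 selection achieves below 7.

7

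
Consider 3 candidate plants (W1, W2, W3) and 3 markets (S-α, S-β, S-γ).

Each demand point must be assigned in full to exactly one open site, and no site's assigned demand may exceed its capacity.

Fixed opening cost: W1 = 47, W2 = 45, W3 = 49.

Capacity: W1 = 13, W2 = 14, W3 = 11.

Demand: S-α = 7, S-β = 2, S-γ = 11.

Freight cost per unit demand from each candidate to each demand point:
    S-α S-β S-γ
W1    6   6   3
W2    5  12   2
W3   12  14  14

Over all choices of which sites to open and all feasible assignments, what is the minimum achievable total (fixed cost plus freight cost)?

Open {W1, W2}; cheapest assignment that respects the capacities:
  W1 (cap 13, load 9): S-α, S-β — cost 7×6 + 2×6 = 54
  W2 (cap 14, load 11): S-γ — cost 11×2 = 22
  Shipping 76, fixed 92 → total 168.
  Any other capacity-feasible assignment to {W1, W2} ships for at least 76.
Compare {W1, W2, W3}: its best feasible assignment gives total 217.
Compare {W2, W3}: its best feasible assignment gives total 224.
Every other set of open sites that can feasibly serve all demand totals ≥ 217 even under its best assignment. Minimum: 168.

168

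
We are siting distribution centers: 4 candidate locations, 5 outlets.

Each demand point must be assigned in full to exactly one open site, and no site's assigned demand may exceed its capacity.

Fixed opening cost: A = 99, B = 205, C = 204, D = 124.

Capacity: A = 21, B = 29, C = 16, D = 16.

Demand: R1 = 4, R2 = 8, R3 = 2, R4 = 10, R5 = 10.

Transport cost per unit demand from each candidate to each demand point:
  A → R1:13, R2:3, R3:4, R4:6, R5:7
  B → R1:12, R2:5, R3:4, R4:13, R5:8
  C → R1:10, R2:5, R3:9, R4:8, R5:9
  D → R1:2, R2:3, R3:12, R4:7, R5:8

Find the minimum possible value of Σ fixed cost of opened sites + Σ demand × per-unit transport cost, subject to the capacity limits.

Open {A, D}; cheapest assignment that respects the capacities:
  A (cap 21, load 20): R2, R3, R4 — cost 8×3 + 2×4 + 10×6 = 92
  D (cap 16, load 14): R1, R5 — cost 4×2 + 10×8 = 88
  Shipping 180, fixed 223 → total 403.
  Any other capacity-feasible assignment to {A, D} ships for at least 180.
Compare {A, B}: its best feasible assignment gives total 524.
Compare {A, C}: its best feasible assignment gives total 525.
Every other set of open sites that can feasibly serve all demand totals ≥ 524 even under its best assignment. Minimum: 403.

403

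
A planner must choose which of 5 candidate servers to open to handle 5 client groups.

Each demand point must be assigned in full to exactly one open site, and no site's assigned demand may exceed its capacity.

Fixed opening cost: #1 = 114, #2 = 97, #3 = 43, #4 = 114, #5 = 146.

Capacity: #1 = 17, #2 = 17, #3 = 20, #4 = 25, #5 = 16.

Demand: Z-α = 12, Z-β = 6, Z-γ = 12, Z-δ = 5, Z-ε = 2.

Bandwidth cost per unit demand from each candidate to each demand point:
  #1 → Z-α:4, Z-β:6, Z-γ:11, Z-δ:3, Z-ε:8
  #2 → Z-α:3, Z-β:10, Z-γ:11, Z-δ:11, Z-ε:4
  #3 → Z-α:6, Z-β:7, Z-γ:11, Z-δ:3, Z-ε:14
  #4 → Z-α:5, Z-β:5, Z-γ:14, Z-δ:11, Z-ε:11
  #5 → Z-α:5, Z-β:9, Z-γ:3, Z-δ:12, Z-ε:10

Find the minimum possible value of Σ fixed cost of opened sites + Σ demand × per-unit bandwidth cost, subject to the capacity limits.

Open {#3, #4}; cheapest assignment that respects the capacities:
  #3 (cap 20, load 17): Z-γ, Z-δ — cost 12×11 + 5×3 = 147
  #4 (cap 25, load 20): Z-α, Z-β, Z-ε — cost 12×5 + 6×5 + 2×11 = 112
  Shipping 259, fixed 157 → total 416.
  Any other capacity-feasible assignment to {#3, #4} ships for at least 259.
Compare {#1, #3}: its best feasible assignment gives total 422.
Compare {#2, #3, #5}: its best feasible assignment gives total 423.
Every other set of open sites that can feasibly serve all demand totals ≥ 422 even under its best assignment. Minimum: 416.

416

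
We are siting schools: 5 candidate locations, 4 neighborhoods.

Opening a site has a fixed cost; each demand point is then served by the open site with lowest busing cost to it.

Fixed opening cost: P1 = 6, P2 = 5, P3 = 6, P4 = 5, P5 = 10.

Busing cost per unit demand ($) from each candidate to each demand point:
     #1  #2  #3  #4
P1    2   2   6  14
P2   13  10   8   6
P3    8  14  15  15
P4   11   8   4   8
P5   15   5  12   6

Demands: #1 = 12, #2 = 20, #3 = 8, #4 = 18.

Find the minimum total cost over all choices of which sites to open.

Open {P1, P2, P4}: assign each demand point to its cheapest open site.
  #1→P1 12×2=24, #2→P1 20×2=40, #3→P4 8×4=32, #4→P2 18×6=108
  busing cost 204, fixed 16 → total 220.
Compare {P1, P4, P5}: busing cost 204 + fixed 21 = 225.
Compare {P1, P2, P3, P4}: busing cost 204 + fixed 22 = 226.
Compare {P1, P2, P4, P5}: busing cost 204 + fixed 26 = 230.
All other subsets cost ≥ 225. Minimum total cost: 220.

220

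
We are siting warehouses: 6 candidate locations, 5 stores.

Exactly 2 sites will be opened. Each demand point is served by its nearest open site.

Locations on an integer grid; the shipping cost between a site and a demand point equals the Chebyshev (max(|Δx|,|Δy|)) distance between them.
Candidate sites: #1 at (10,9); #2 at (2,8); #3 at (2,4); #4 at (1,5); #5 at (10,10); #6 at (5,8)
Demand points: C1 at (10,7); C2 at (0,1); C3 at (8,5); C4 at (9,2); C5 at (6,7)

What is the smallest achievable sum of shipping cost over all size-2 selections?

Open {#3, #6}.
  C1→#6 5, C2→#3 3, C3→#6 3, C4→#6 6, C5→#6 1  ⇒ total 18.
Compare {#1, #6}: total 19.
Compare {#4, #6}: total 19.
No size-2 selection does better; minimum is 18.

18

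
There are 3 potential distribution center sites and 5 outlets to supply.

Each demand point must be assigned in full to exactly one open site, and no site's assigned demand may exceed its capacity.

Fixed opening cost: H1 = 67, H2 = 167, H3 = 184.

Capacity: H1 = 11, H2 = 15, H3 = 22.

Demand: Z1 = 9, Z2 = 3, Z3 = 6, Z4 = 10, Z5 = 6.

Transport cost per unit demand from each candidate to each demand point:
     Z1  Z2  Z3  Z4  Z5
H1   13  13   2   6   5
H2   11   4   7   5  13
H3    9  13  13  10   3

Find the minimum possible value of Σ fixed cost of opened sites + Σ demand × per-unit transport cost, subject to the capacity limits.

Open {H2, H3}; cheapest assignment that respects the capacities:
  H2 (cap 15, load 13): Z2, Z4 — cost 3×4 + 10×5 = 62
  H3 (cap 22, load 21): Z1, Z3, Z5 — cost 9×9 + 6×13 + 6×3 = 177
  Shipping 239, fixed 351 → total 590.
  Any other capacity-feasible assignment to {H2, H3} ships for at least 239.
Compare {H1, H2, H3}: its best feasible assignment gives total 591.
Every other set of open sites that can feasibly serve all demand totals ≥ 591 even under its best assignment. Minimum: 590.

590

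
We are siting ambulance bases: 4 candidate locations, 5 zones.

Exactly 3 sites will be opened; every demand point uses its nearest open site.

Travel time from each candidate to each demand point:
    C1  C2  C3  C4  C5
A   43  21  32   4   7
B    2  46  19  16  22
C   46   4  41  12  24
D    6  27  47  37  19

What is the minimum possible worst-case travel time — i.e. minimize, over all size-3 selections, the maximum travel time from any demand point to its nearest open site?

Open {A, B, C}.
  Farthest demand point is C3 at travel time 19 (to B); all others are ≤ 19.
With {B, C, D} the worst case is 19.
With {A, B, D} the worst case is 21.
No size-3 selection achieves below 19.

19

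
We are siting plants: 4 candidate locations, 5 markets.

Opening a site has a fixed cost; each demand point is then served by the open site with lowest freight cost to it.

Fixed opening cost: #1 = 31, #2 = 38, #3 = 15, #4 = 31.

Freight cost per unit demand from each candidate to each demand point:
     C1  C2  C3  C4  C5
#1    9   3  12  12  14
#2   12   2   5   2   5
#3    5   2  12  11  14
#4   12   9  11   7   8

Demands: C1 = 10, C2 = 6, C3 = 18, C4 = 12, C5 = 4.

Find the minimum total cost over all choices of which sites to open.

Open {#2, #3}: assign each demand point to its cheapest open site.
  C1→#3 10×5=50, C2→#2 6×2=12, C3→#2 18×5=90, C4→#2 12×2=24, C5→#2 4×5=20
  freight cost 196, fixed 53 → total 249.
Compare {#1, #2, #3}: freight cost 196 + fixed 84 = 280.
Compare {#2, #3, #4}: freight cost 196 + fixed 84 = 280.
Compare {#2}: freight cost 266 + fixed 38 = 304.
All other subsets cost ≥ 280. Minimum total cost: 249.

249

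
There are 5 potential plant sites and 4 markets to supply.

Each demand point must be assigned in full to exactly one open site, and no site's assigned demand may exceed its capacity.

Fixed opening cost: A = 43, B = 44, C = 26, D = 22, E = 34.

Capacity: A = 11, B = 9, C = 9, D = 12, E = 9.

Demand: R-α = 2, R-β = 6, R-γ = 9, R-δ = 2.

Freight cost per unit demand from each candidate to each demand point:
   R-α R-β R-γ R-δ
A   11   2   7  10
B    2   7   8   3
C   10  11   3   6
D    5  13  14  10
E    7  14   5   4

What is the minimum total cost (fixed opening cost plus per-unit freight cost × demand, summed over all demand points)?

150

Open {A, C}; cheapest assignment that respects the capacities:
  A (cap 11, load 10): R-α, R-β, R-δ — cost 2×11 + 6×2 + 2×10 = 54
  C (cap 9, load 9): R-γ — cost 9×3 = 27
  Shipping 81, fixed 69 → total 150.
  Any other capacity-feasible assignment to {A, C} ships for at least 81.
Compare {A, C, D}: its best feasible assignment gives total 160.
Compare {A, B, C}: its best feasible assignment gives total 162.
Every other set of open sites that can feasibly serve all demand totals ≥ 160 even under its best assignment. Minimum: 150.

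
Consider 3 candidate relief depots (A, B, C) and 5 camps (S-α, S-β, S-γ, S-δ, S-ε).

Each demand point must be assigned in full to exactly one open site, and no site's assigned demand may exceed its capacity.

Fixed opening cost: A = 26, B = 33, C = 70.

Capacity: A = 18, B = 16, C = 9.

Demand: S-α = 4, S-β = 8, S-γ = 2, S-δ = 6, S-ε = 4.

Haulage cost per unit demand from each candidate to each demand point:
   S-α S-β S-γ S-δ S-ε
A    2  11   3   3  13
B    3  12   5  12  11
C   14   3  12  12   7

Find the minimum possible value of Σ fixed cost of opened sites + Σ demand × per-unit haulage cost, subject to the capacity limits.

204

Open {A, C}; cheapest assignment that respects the capacities:
  A (cap 18, load 16): S-α, S-γ, S-δ, S-ε — cost 4×2 + 2×3 + 6×3 + 4×13 = 84
  C (cap 9, load 8): S-β — cost 8×3 = 24
  Shipping 108, fixed 96 → total 204.
  Any other capacity-feasible assignment to {A, C} ships for at least 108.
Compare {A, B}: its best feasible assignment gives total 227.
Compare {A, B, C}: its best feasible assignment gives total 229.
Every other set of open sites that can feasibly serve all demand totals ≥ 227 even under its best assignment. Minimum: 204.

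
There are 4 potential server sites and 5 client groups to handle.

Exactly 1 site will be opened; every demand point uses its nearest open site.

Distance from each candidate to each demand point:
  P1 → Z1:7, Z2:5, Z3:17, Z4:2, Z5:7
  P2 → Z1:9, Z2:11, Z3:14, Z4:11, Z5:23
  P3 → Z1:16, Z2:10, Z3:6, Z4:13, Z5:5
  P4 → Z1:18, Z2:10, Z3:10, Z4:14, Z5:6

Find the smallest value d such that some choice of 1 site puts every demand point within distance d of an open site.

Open {P3}.
  Farthest demand point is Z1 at distance 16 (to P3); all others are ≤ 16.
With {P1} the worst case is 17.
With {P4} the worst case is 18.
No size-1 selection achieves below 16.

16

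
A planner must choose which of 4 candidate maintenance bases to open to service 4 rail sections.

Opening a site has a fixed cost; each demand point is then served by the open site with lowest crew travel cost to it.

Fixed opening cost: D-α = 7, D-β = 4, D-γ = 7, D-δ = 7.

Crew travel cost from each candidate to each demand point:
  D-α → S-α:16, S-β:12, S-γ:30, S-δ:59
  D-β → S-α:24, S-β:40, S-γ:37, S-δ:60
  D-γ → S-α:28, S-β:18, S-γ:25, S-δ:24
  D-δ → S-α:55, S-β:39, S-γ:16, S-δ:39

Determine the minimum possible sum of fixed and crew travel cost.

Open {D-α, D-γ, D-δ}: assign each demand point to its cheapest open site.
  S-α→D-α 16, S-β→D-α 12, S-γ→D-δ 16, S-δ→D-γ 24
  crew travel cost 68, fixed 21 → total 89.
Compare {D-α, D-γ}: crew travel cost 77 + fixed 14 = 91.
Compare {D-α, D-β, D-γ, D-δ}: crew travel cost 68 + fixed 25 = 93.
Compare {D-α, D-β, D-γ}: crew travel cost 77 + fixed 18 = 95.
All other subsets cost ≥ 91. Minimum total cost: 89.

89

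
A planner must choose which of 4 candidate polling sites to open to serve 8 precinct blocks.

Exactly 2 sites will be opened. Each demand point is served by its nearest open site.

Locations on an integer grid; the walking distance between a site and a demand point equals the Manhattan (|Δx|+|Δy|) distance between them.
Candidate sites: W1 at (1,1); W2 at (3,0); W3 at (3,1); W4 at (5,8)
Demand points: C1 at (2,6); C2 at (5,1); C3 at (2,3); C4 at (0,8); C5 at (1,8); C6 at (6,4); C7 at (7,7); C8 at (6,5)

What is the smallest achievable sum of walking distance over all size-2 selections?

Open {W3, W4}.
  C1→W4 5, C2→W3 2, C3→W3 3, C4→W4 5, C5→W4 4, C6→W4 5, C7→W4 3, C8→W4 4  ⇒ total 31.
Compare {W1, W4}: total 33.
Compare {W2, W4}: total 33.
No size-2 selection does better; minimum is 31.

31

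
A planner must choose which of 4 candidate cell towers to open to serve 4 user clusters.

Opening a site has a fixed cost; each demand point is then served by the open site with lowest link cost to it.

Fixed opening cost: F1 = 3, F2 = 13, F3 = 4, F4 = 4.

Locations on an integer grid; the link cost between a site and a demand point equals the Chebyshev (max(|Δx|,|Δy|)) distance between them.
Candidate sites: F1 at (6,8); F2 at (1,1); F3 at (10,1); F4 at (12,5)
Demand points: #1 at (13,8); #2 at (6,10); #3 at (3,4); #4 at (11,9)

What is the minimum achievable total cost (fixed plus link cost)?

20

Open {F1, F4}: assign each demand point to its cheapest open site.
  #1→F4 3, #2→F1 2, #3→F1 4, #4→F4 4
  link cost 13, fixed 7 → total 20.
Compare {F1}: link cost 18 + fixed 3 = 21.
Compare {F1, F3, F4}: link cost 13 + fixed 11 = 24.
Compare {F1, F3}: link cost 18 + fixed 7 = 25.
All other subsets cost ≥ 21. Minimum total cost: 20.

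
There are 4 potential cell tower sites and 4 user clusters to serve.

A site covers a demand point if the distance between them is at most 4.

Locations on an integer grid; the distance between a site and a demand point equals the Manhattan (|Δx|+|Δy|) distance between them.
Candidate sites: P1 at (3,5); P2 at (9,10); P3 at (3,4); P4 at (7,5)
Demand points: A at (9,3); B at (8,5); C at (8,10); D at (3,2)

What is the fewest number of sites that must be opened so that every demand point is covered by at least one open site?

3

Coverage sets (demand points within 4 of each site):
  P1: {D}
  P2: {C}
  P3: {D}
  P4: {A, B}
No 2 sites suffice: every size-2 union leaves at least one demand point uncovered.
But {P1, P2, P4} covers everything, so the minimum is 3.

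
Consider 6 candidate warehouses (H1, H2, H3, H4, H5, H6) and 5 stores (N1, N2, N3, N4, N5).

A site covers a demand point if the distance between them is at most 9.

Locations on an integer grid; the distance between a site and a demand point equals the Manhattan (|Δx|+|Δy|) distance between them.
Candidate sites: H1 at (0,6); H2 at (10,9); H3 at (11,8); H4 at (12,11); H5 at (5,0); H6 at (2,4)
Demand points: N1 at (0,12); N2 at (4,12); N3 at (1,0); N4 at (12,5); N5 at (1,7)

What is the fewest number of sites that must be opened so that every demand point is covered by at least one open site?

2

Coverage sets (demand points within 9 of each site):
  H1: {N1, N3, N5}
  H2: {N2, N4}
  H3: {N4}
  H4: {N2, N4}
  H5: {N3}
  H6: {N3, N5}
No single site covers all 5 demand points.
But {H1, H2} covers everything, so the minimum is 2.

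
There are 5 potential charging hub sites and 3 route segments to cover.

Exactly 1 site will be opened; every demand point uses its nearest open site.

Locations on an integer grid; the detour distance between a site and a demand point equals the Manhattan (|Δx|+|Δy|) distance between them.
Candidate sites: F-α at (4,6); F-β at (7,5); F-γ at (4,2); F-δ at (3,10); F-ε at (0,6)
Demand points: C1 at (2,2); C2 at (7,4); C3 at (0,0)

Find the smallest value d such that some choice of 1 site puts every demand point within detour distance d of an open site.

6

Open {F-γ}.
  Farthest demand point is C3 at detour distance 6 (to F-γ); all others are ≤ 6.
With {F-ε} the worst case is 9.
With {F-α} the worst case is 10.
No size-1 selection achieves below 6.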